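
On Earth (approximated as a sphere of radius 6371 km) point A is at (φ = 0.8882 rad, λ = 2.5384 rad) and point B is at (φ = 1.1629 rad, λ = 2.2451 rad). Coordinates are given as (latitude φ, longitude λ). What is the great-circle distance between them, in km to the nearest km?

With latitudes φ₁ = 50.890°, φ₂ = 66.629° and longitude difference Δλ = -16.805°:
Haversine: a = sin²(Δφ/2) + cos φ₁ cos φ₂ sin²(Δλ/2) = 0.0187 + (0.6308)(0.3967)(0.0214) = 0.02409.
Central angle c = 2·arcsin(√a) = 0.31168 rad.
Distance = R·c = 6371 × 0.3117 ≈ 1986 km.

1986 km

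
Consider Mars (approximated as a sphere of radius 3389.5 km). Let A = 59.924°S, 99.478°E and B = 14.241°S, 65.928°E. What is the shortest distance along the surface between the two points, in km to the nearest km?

With latitudes φ₁ = -59.924°, φ₂ = -14.241° and longitude difference Δλ = -33.550°:
cos c = sin φ₁ sin φ₂ + cos φ₁ cos φ₂ cos Δλ = (-0.8654)(-0.2460) + (0.5011)(0.9693)(0.8334) = 0.61770,
so c = arccos(0.61770) = 0.90498 rad.
Distance = R·c = 3389.5 × 0.9050 ≈ 3067 km.

3067 km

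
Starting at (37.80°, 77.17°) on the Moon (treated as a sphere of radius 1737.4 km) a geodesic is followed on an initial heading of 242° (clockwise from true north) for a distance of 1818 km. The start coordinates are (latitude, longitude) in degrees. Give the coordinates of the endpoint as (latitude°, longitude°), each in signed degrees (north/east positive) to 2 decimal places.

-0.82°, 27.32°

Angular distance δ = d/R = 1818/1737.4 = 1.04639 rad; initial bearing θ = 4.2237 rad.
sin φ₂ = sin φ₁ cos δ + cos φ₁ sin δ cos θ = (0.6129)(0.5007) + (0.7902)(0.8656)(-0.4695) = -0.0142, so φ₂ = -0.82°.
Δλ = atan2(sin θ sin δ cos φ₁, cos δ − sin φ₁ sin φ₂) = atan2(-0.6039, 0.5094) = -49.852°.
λ₂ = 77.170° − 49.852° = 27.32°.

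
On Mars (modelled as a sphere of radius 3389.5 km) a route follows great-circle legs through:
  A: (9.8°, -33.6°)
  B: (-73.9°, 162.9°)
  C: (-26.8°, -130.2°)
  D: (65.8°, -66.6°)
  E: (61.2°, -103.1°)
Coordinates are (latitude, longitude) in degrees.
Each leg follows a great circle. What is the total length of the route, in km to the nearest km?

17405 km

Leg A→B: central angle 2.0104 rad, distance 6814.1 km.
Leg B→C: central angle 1.0118 rad, distance 3429.6 km.
Leg C→D: central angle 1.8220 rad, distance 6175.7 km.
Leg D→E: central angle 0.2907 rad, distance 985.3 km.
Total: 6814.1 + 3429.6 + 6175.7 + 985.3 ≈ 17405 km.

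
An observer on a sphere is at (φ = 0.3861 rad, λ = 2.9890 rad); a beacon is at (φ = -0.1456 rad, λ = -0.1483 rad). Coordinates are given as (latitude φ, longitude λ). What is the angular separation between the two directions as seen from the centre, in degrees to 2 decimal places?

166.22°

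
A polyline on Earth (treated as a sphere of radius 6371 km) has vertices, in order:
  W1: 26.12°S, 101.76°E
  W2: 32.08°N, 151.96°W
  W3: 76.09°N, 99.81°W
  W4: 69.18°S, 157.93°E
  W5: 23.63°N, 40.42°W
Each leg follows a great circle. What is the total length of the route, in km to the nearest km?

Leg W1→W2: central angle 2.0343 rad, distance 12960.6 km.
Leg W2→W3: central angle 0.8756 rad, distance 5578.7 km.
Leg W3→W4: central angle 2.7530 rad, distance 17539.2 km.
Leg W4→W5: central angle 2.3237 rad, distance 14804.0 km.
Total: 12960.6 + 5578.7 + 17539.2 + 14804.0 ≈ 50882 km.

50882 km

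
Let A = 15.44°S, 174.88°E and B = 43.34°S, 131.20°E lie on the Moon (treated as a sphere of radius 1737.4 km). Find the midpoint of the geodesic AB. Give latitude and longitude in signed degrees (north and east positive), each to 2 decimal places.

-31.21°, 156.25°

Central angle δ = 0.8097 rad. Interpolating on the sphere with fraction f = 0.5:
P = [sin((1−f)δ)·A + sin(fδ)·B] / sin δ = 0.5440·A + 0.5440·B in Cartesian coordinates,
giving P = (-0.7828, 0.3445, -0.5182), i.e. latitude -31.21°, longitude 156.25°.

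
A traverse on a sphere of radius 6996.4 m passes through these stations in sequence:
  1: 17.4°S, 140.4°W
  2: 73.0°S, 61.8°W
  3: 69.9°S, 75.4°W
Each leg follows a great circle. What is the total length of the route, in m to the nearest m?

Leg 1→2: central angle 1.2227 rad, distance 8554.4 m.
Leg 2→3: central angle 0.0926 rad, distance 647.6 m.
Total: 8554.4 + 647.6 ≈ 9202 m.

9202 m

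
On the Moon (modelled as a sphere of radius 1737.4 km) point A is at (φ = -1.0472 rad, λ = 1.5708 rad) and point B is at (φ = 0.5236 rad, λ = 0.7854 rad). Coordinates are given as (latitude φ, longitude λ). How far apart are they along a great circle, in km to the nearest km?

Let φ₁ = -1.0472 rad, φ₂ = 0.5236 rad, and Δλ = -0.7854 rad.
cos c = sin φ₁ sin φ₂ + cos φ₁ cos φ₂ cos Δλ = (-0.8660)(0.5000) + (0.5000)(0.8660)(0.7071) = -0.12683,
so c = arccos(-0.12683) = 1.69797 rad.
Distance = R·c = 1737.4 × 1.6980 ≈ 2950 km.

2950 km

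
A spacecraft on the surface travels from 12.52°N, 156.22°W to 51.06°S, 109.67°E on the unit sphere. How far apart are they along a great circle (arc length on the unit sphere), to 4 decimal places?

1.7850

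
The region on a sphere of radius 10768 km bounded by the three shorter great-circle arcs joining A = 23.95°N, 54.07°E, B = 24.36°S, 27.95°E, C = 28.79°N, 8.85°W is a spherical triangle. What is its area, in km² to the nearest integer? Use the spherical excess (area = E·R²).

58464529 km²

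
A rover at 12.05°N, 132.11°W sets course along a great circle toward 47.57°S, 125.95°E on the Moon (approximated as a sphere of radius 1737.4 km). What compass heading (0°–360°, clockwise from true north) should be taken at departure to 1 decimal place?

Δλ = -101.940° = -1.7792 rad.
y = sin Δλ · cos φ₂ = (-0.9784)(0.6747) = -0.6601
x = cos φ₁ sin φ₂ − sin φ₁ cos φ₂ cos Δλ = (0.9780)(-0.7381) − (0.2088)(0.6747)(-0.2069) = -0.6927
θ = atan2(y, x) = -136.38°; adding 360° gives 223.6°.

223.6°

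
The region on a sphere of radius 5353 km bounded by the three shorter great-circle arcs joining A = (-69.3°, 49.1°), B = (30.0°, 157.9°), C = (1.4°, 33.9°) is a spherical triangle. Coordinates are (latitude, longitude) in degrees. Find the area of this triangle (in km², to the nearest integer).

68903885 km²

Side lengths (central angles): a = 2.0623, b = 1.2470, c = 2.1729 rad; semiperimeter s = 2.7411.
By l'Huilier's theorem, tan(E/4) = √[tan(s/2) tan((s−a)/2) tan((s−b)/2) tan((s−c)/2)], giving spherical excess E = 2.4046 rad.
Area = E·R² = 2.4046 × (5353)² ≈ 68903885 km².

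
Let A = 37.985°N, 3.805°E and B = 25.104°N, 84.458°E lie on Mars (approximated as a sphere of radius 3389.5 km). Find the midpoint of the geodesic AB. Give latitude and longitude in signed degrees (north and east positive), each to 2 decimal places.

The central angle between A and B is δ = 1.1842 rad.
With f = 0.5, the slerp weights are sin((1−f)δ)/sin δ = 0.6026 and sin(fδ)/sin δ = 0.6026.
Weighted sum of the unit vectors: (0.6026)·(0.7864,0.0523,0.6155) + (0.6026)·(0.0875,0.9013,0.4243) = (0.5266, 0.5746, 0.6265).
Converting back: φ = atan2(z, √(x²+y²)) = 38.79°, λ = atan2(y, x) = 47.50°.

38.79°, 47.50°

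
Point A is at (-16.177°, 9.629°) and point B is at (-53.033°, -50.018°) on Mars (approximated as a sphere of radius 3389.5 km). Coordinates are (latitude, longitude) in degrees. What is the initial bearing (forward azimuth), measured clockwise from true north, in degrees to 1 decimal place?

Δλ = -59.647° = -1.0410 rad.
y = sin Δλ · cos φ₂ = (-0.8629)(0.6014) = -0.5189
x = cos φ₁ sin φ₂ − sin φ₁ cos φ₂ cos Δλ = (0.9604)(-0.7990) − (-0.2786)(0.6014)(0.5053) = -0.6827
θ = atan2(y, x) = -142.76°; adding 360° gives 217.2°.

217.2°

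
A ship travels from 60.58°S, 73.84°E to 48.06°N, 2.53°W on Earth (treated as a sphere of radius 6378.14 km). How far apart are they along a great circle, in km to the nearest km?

13891 km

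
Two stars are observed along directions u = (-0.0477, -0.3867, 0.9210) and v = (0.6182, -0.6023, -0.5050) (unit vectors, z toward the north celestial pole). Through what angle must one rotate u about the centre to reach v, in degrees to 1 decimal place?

u·v = -0.2617; |u| = 1.0000, |v| = 1.0000.
cos θ = (u·v)/(|u||v|) = -0.2617, so θ = 105.2°.

105.2°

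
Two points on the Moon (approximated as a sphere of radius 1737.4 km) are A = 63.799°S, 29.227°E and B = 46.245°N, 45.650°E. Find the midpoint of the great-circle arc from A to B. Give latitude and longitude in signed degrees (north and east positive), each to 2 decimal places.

Central angle δ = 1.9339 rad. Interpolating on the sphere with fraction f = 0.5:
P = [sin((1−f)δ)·A + sin(fδ)·B] / sin δ = 0.8806·A + 0.8806·B in Cartesian coordinates,
giving P = (0.7650, 0.6253, -0.1541), i.e. latitude -8.86°, longitude 39.26°.

-8.86°, 39.26°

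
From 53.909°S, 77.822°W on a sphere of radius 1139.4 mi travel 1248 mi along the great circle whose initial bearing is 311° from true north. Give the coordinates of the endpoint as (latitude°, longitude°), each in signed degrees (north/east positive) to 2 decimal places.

Angular distance δ = d/R = 1248/1139.4 = 1.09531 rad; initial bearing θ = 5.4280 rad.
sin φ₂ = sin φ₁ cos δ + cos φ₁ sin δ cos θ = (-0.8081)(0.4578) + (0.5891)(0.8891)(0.6561) = -0.0263, so φ₂ = -1.51°.
Δλ = atan2(sin θ sin δ cos φ₁, cos δ − sin φ₁ sin φ₂) = atan2(-0.3953, 0.4365) = -42.162°.
λ₂ = -77.822° − 42.162° = -119.98°.

-1.51°, -119.98°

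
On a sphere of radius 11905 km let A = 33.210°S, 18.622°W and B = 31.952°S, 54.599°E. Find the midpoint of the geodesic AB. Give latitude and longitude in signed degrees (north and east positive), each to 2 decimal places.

-38.52°, 18.29°

The central angle between A and B is δ = 1.0532 rad.
With f = 0.5, the slerp weights are sin((1−f)δ)/sin δ = 0.5784 and sin(fδ)/sin δ = 0.5784.
Weighted sum of the unit vectors: (0.5784)·(0.7929,-0.2672,-0.5477) + (0.5784)·(0.4915,0.6916,-0.5292) = (0.7428, 0.2455, -0.6228).
Converting back: φ = atan2(z, √(x²+y²)) = -38.52°, λ = atan2(y, x) = 18.29°.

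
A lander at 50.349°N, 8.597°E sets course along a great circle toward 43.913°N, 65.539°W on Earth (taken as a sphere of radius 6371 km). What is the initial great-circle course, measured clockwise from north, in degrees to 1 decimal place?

292.8°

Δλ = -74.136° = -1.2939 rad.
y = sin Δλ · cos φ₂ = (-0.9619)(0.7204) = -0.6930
x = cos φ₁ sin φ₂ − sin φ₁ cos φ₂ cos Δλ = (0.6381)(0.6936) − (0.7699)(0.7204)(0.2734) = 0.2910
θ = atan2(y, x) = -67.22°; adding 360° gives 292.8°.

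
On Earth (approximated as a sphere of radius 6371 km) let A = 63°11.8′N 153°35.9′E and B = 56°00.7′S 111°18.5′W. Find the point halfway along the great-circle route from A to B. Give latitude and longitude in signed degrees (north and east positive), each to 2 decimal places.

Central angle δ = 2.4379 rad. Interpolating on the sphere with fraction f = 0.5:
P = [sin((1−f)δ)·A + sin(fδ)·B] / sin δ = 1.4508·A + 1.4508·B in Cartesian coordinates,
giving P = (-0.8807, -0.4647, 0.0920), i.e. latitude 5.28°, longitude -152.18°.

5.28°, -152.18°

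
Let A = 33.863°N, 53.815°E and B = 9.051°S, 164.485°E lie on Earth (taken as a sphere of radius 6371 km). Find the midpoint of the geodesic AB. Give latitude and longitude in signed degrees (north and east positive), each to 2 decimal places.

Central angle δ = 1.9575 rad. Interpolating on the sphere with fraction f = 0.5:
P = [sin((1−f)δ)·A + sin(fδ)·B] / sin δ = 0.8959·A + 0.8959·B in Cartesian coordinates,
giving P = (-0.4133, 0.8371, 0.3583), i.e. latitude 20.99°, longitude 116.28°.

20.99°, 116.28°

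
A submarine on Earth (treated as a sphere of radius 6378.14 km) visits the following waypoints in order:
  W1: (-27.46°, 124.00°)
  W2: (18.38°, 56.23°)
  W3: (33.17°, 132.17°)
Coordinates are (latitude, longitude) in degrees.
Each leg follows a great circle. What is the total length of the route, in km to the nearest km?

16541 km

Leg W1→W2: central angle 1.3967 rad, distance 8908.6 km.
Leg W2→W3: central angle 1.1966 rad, distance 7632.3 km.
Total: 8908.6 + 7632.3 ≈ 16541 km.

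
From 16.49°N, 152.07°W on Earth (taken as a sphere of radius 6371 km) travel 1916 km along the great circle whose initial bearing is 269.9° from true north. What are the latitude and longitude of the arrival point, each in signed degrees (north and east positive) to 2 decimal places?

15.70°, -169.99°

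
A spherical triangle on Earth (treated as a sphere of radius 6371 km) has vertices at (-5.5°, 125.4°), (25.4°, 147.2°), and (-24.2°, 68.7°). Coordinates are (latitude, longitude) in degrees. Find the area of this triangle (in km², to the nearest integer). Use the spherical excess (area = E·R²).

9267295 km²

Side lengths (central angles): a = 1.5824, b = 1.0030, c = 0.6538 rad; semiperimeter s = 1.6196.
By l'Huilier's theorem, tan(E/4) = √[tan(s/2) tan((s−a)/2) tan((s−b)/2) tan((s−c)/2)], giving spherical excess E = 0.2283 rad.
Area = E·R² = 0.2283 × (6371)² ≈ 9267295 km².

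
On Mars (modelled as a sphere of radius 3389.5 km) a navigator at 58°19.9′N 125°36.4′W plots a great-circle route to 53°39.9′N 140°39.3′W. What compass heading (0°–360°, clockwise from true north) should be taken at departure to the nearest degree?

247°

Δλ = -15.048° = -0.2626 rad.
y = sin Δλ · cos φ₂ = (-0.2596)(0.5925) = -0.1538
x = cos φ₁ sin φ₂ − sin φ₁ cos φ₂ cos Δλ = (0.5250)(0.8056) − (0.8511)(0.5925)(0.9657) = -0.0641
θ = atan2(y, x) = -112.61°; adding 360° gives 247°.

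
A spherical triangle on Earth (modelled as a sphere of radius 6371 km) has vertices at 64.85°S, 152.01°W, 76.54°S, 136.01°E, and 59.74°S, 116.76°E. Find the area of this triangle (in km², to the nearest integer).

2051333 km²

Side lengths (central angles): a = 0.3151, b = 0.6805, c = 0.4252 rad; semiperimeter s = 0.7104.
By l'Huilier's theorem, tan(E/4) = √[tan(s/2) tan((s−a)/2) tan((s−b)/2) tan((s−c)/2)], giving spherical excess E = 0.0505 rad.
Area = E·R² = 0.0505 × (6371)² ≈ 2051333 km².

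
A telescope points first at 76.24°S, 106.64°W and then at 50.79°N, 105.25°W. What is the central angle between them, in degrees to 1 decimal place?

In radians: φ₁ = -1.3306, φ₂ = 0.8865, Δλ = 1.390° = 0.0243 rad.
cos c = sin φ₁ sin φ₂ + cos φ₁ cos φ₂ cos Δλ = (-0.9713)(0.7748) + (0.2379)(0.6322)(0.9997) = -0.60228,
so c = arccos(-0.60228) = 2.21715 rad.
So the angular separation is 127.0°.

127.0°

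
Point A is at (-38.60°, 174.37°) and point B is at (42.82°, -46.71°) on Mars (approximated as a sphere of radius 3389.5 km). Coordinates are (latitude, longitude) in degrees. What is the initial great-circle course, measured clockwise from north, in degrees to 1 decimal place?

68.9°

Δλ = 138.920° = 2.4246 rad.
y = sin Δλ · cos φ₂ = (0.6571)(0.7335) = 0.4820
x = cos φ₁ sin φ₂ − sin φ₁ cos φ₂ cos Δλ = (0.7815)(0.6797) − (-0.6239)(0.7335)(-0.7538) = 0.1863
θ = atan2(y, x) = 68.87°, so the bearing is 68.9°.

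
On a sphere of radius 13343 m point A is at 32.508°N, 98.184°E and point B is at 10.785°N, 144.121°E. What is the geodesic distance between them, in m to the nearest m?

With latitudes φ₁ = 32.508°, φ₂ = 10.785° and longitude difference Δλ = 45.937°:
cos c = sin φ₁ sin φ₂ + cos φ₁ cos φ₂ cos Δλ = (0.5374)(0.1871) + (0.8433)(0.9823)(0.6954) = 0.67669,
so c = arccos(0.67669) = 0.82754 rad.
Distance = R·c = 13343 × 0.8275 ≈ 11042 m.

11042 m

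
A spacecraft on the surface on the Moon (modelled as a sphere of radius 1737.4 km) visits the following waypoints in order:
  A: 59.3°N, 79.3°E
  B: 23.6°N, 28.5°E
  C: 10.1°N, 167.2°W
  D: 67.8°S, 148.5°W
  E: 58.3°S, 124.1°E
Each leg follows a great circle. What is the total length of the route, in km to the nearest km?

Leg A→B: central angle 0.8764 rad, distance 1522.6 km.
Leg B→C: central angle 2.4953 rad, distance 4335.3 km.
Leg C→D: central angle 1.3797 rad, distance 2397.0 km.
Leg D→E: central angle 0.6489 rad, distance 1127.4 km.
Total: 1522.6 + 4335.3 + 2397.0 + 1127.4 ≈ 9382 km.

9382 km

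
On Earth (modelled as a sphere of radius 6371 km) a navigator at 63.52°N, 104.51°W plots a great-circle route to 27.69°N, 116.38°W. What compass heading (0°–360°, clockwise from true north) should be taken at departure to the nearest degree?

198°

Δλ = -11.870° = -0.2072 rad.
y = sin Δλ · cos φ₂ = (-0.2057)(0.8855) = -0.1821
x = cos φ₁ sin φ₂ − sin φ₁ cos φ₂ cos Δλ = (0.4459)(0.4647) − (0.8951)(0.8855)(0.9786) = -0.5684
θ = atan2(y, x) = -162.23°; adding 360° gives 198°.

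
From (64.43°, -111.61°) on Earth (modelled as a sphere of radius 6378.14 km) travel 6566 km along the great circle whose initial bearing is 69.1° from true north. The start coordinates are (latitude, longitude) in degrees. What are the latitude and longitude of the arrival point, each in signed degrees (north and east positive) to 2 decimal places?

Angular distance δ = d/R = 6566/6378.14 = 1.02945 rad; initial bearing θ = 1.2060 rad.
sin φ₂ = sin φ₁ cos δ + cos φ₁ sin δ cos θ = (0.9021)(0.5153) + (0.4316)(0.8570)(0.3567) = 0.5968, so φ₂ = 36.64°.
Δλ = atan2(sin θ sin δ cos φ₁, cos δ − sin φ₁ sin φ₂) = atan2(0.3456, -0.0230) = 93.815°.
λ₂ = -111.610° + 93.815° = -17.80°.

36.64°, -17.80°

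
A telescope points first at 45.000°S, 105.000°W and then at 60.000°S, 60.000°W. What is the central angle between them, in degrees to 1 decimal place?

30.4°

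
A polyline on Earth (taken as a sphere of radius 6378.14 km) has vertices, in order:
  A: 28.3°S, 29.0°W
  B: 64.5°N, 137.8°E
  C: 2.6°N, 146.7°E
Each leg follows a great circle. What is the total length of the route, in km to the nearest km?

Leg A→B: central angle 2.4930 rad, distance 15900.8 km.
Leg B→C: central angle 1.0862 rad, distance 6928.1 km.
Total: 15900.8 + 6928.1 ≈ 22829 km.

22829 km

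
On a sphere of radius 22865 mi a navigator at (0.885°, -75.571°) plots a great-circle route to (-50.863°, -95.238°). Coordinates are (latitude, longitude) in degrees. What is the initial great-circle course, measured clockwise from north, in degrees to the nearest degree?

195°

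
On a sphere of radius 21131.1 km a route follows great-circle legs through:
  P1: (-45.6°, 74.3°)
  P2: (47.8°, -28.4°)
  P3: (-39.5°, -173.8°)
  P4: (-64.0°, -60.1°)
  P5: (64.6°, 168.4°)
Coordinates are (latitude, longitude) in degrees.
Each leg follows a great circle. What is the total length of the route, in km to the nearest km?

Leg P1→P2: central angle 2.2557 rad, distance 47665.7 km.
Leg P2→P3: central angle 2.6857 rad, distance 56751.1 km.
Leg P3→P4: central angle 1.1199 rad, distance 23665.5 km.
Leg P4→P5: central angle 2.7833 rad, distance 58814.8 km.
Total: 47665.7 + 56751.1 + 23665.5 + 58814.8 ≈ 186897 km.

186897 km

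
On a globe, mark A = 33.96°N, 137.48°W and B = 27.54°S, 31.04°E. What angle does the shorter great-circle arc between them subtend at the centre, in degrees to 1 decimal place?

168.2°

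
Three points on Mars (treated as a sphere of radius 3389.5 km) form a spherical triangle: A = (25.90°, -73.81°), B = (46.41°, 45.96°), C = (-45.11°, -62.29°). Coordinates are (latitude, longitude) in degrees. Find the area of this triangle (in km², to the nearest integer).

18385085 km²

Side lengths (central angles): a = 2.2990, b = 1.2529, c = 1.5624 rad; semiperimeter s = 2.5571.
By l'Huilier's theorem, tan(E/4) = √[tan(s/2) tan((s−a)/2) tan((s−b)/2) tan((s−c)/2)], giving spherical excess E = 1.6003 rad.
Area = E·R² = 1.6003 × (3389.5)² ≈ 18385085 km².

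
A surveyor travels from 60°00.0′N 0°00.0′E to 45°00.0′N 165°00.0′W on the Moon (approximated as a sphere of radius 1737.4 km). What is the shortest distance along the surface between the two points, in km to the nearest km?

In radians: φ₁ = 1.0472, φ₂ = 0.7854, Δλ = -165.000° = -2.8798 rad.
Haversine: a = sin²(Δφ/2) + cos φ₁ cos φ₂ sin²(Δλ/2) = 0.0170 + (0.5000)(0.7071)(0.9830) = 0.36457.
Central angle c = 2·arcsin(√a) = 1.29650 rad.
Distance = R·c = 1737.4 × 1.2965 ≈ 2253 km.

2253 km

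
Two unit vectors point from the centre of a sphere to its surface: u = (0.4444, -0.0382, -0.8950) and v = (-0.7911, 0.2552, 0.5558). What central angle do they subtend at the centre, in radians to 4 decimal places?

2.6038 rad

u·v = -0.8588; |u| = 1.0000, |v| = 0.9999.
cos θ = (u·v)/(|u||v|) = -0.8588, so θ = 2.6038 rad.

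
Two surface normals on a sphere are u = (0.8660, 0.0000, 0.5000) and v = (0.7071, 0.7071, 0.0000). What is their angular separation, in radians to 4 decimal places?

u·v = 0.6123; |u| = 1.0000, |v| = 1.0000.
cos θ = (u·v)/(|u||v|) = 0.6124, so θ = 0.9117 rad.

0.9117 rad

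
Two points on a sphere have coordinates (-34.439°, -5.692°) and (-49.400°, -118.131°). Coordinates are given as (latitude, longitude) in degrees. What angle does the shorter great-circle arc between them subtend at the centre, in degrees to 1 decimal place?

77.0°

With latitudes φ₁ = -34.439°, φ₂ = -49.400° and longitude difference Δλ = -112.439°:
Haversine: a = sin²(Δφ/2) + cos φ₁ cos φ₂ sin²(Δλ/2) = 0.0169 + (0.8247)(0.6508)(0.6908) = 0.38774.
Central angle c = 2·arcsin(√a) = 1.34434 rad.
So the angular separation is 77.0°.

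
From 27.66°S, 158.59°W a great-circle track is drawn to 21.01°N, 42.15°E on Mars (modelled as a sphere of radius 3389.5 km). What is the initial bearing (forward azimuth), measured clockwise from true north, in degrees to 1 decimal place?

Δλ = -159.260° = -2.7796 rad.
y = sin Δλ · cos φ₂ = (-0.3541)(0.9335) = -0.3306
x = cos φ₁ sin φ₂ − sin φ₁ cos φ₂ cos Δλ = (0.8857)(0.3585) − (-0.4642)(0.9335)(-0.9352) = -0.0877
θ = atan2(y, x) = -104.86°; adding 360° gives 255.1°.

255.1°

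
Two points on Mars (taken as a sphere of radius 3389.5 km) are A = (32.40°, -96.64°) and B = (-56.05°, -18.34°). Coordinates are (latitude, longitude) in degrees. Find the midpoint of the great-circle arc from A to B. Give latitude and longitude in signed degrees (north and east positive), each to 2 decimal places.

-14.91°, -66.91°

The central angle between A and B is δ = 1.9272 rad.
With f = 0.5, the slerp weights are sin((1−f)δ)/sin δ = 0.8763 and sin(fδ)/sin δ = 0.8763.
Weighted sum of the unit vectors: (0.8763)·(-0.0976,-0.8387,0.5358) + (0.8763)·(0.5301,-0.1757,-0.8295) = (0.3790, -0.8889, -0.2574).
Converting back: φ = atan2(z, √(x²+y²)) = -14.91°, λ = atan2(y, x) = -66.91°.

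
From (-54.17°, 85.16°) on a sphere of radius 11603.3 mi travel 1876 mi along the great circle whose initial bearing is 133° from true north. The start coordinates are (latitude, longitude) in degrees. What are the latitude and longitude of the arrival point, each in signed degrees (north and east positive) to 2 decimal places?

Angular distance δ = d/R = 1876/11603.3 = 0.16168 rad; initial bearing θ = 2.3213 rad.
sin φ₂ = sin φ₁ cos δ + cos φ₁ sin δ cos θ = (-0.8108)(0.9870) + (0.5854)(0.1610)(-0.6820) = -0.8644, so φ₂ = -59.82°.
Δλ = atan2(sin θ sin δ cos φ₁, cos δ − sin φ₁ sin φ₂) = atan2(0.0689, 0.2861) = 13.544°.
λ₂ = 85.160° + 13.544° = 98.70°.

-59.82°, 98.70°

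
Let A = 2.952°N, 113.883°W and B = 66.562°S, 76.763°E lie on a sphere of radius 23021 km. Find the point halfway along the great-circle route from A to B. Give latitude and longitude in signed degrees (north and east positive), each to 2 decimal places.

-54.74°, -120.78°

Central angle δ = 2.0238 rad. Interpolating on the sphere with fraction f = 0.5:
P = [sin((1−f)δ)·A + sin(fδ)·B] / sin δ = 0.9429·A + 0.9429·B in Cartesian coordinates,
giving P = (-0.2954, -0.4960, -0.8166), i.e. latitude -54.74°, longitude -120.78°.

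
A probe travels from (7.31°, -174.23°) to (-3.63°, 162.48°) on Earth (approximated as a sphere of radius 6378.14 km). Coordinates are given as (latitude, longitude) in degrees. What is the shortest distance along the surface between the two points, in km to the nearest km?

2860 km

Let φ₁ = 0.1276 rad, φ₂ = -0.0634 rad, and Δλ = -0.4065 rad.
cos c = sin φ₁ sin φ₂ + cos φ₁ cos φ₂ cos Δλ = (0.1272)(-0.0633) + (0.9919)(0.9980)(0.9185) = 0.90117,
so c = arccos(0.90117) = 0.44834 rad.
Distance = R·c = 6378.14 × 0.4483 ≈ 2860 km.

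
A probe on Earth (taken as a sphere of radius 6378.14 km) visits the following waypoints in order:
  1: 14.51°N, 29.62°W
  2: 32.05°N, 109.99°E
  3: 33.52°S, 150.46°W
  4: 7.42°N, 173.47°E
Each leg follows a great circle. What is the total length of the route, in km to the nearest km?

Leg 1→2: central angle 2.0852 rad, distance 13299.7 km.
Leg 2→3: central angle 1.9936 rad, distance 12715.2 km.
Leg 3→4: central angle 0.9311 rad, distance 5939.0 km.
Total: 13299.7 + 12715.2 + 5939.0 ≈ 31954 km.

31954 km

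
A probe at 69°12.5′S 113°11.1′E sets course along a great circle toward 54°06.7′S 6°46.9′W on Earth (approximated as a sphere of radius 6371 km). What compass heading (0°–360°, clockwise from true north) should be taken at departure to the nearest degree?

Δλ = -119.967° = -2.0938 rad.
y = sin Δλ · cos φ₂ = (-0.8663)(0.5862) = -0.5078
x = cos φ₁ sin φ₂ − sin φ₁ cos φ₂ cos Δλ = (0.3550)(-0.8102) − (-0.9349)(0.5862)(-0.4995) = -0.5613
θ = atan2(y, x) = -137.86°; adding 360° gives 222°.

222°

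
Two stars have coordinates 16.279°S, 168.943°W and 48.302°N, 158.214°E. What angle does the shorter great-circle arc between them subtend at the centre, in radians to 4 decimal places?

1.2375 rad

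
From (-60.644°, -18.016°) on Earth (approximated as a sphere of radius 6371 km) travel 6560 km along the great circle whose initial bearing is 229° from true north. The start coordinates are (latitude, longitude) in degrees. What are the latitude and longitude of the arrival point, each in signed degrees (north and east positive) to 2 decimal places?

Angular distance δ = d/R = 6560/6371 = 1.02967 rad; initial bearing θ = 3.9968 rad.
sin φ₂ = sin φ₁ cos δ + cos φ₁ sin δ cos θ = (-0.8716)(0.5151) + (0.4902)(0.8571)(-0.6561) = -0.7246, so φ₂ = -46.44°.
Δλ = atan2(sin θ sin δ cos φ₁, cos δ − sin φ₁ sin φ₂) = atan2(-0.3171, -0.1165) = -110.168°.
λ₂ = -18.016° − 110.168° = -128.18°.

-46.44°, -128.18°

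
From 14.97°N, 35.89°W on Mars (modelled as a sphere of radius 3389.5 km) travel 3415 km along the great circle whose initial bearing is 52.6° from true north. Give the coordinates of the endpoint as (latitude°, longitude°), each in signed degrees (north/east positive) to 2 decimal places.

39.35°, 24.41°

Angular distance δ = d/R = 3415/3389.5 = 1.00752 rad; initial bearing θ = 0.9180 rad.
sin φ₂ = sin φ₁ cos δ + cos φ₁ sin δ cos θ = (0.2583)(0.5340) + (0.9661)(0.8455)(0.6074) = 0.6340, so φ₂ = 39.35°.
Δλ = atan2(sin θ sin δ cos φ₁, cos δ − sin φ₁ sin φ₂) = atan2(0.6489, 0.3702) = 60.296°.
λ₂ = -35.890° + 60.296° = 24.41°.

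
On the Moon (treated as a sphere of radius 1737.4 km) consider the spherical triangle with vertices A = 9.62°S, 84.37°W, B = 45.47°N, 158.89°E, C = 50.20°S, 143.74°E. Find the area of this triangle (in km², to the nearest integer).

8315351 km²

Side lengths (central angles): a = 1.6854, b = 1.8682, c = 2.0155 rad; semiperimeter s = 2.7846.
By l'Huilier's theorem, tan(E/4) = √[tan(s/2) tan((s−a)/2) tan((s−b)/2) tan((s−c)/2)], giving spherical excess E = 2.7547 rad.
Area = E·R² = 2.7547 × (1737.4)² ≈ 8315351 km².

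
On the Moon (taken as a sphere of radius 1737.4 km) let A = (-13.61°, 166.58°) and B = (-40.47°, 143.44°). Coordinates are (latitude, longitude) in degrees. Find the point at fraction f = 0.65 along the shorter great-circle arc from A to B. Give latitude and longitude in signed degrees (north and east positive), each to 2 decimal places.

-31.54°, 152.94°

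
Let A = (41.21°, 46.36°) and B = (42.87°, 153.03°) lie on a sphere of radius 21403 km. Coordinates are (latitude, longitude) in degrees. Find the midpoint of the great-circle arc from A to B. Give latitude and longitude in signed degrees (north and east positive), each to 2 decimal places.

56.48°, 98.69°

Central angle δ = 1.2765 rad. Interpolating on the sphere with fraction f = 0.5:
P = [sin((1−f)δ)·A + sin(fδ)·B] / sin δ = 0.6226·A + 0.6226·B in Cartesian coordinates,
giving P = (-0.0834, 0.5459, 0.8337), i.e. latitude 56.48°, longitude 98.69°.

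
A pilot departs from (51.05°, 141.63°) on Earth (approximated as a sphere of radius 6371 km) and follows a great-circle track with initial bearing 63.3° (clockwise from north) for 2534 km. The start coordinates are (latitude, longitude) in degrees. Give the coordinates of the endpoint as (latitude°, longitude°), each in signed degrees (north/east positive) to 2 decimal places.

Angular distance δ = d/R = 2534/6371 = 0.39774 rad; initial bearing θ = 1.1048 rad.
sin φ₂ = sin φ₁ cos δ + cos φ₁ sin δ cos θ = (0.7777)(0.9219) + (0.6286)(0.3873)(0.4493) = 0.8264, so φ₂ = 55.73°.
Δλ = atan2(sin θ sin δ cos φ₁, cos δ − sin φ₁ sin φ₂) = atan2(0.2175, 0.2793) = 37.917°.
λ₂ = 141.630° + 37.917° = 179.55°.

55.73°, 179.55°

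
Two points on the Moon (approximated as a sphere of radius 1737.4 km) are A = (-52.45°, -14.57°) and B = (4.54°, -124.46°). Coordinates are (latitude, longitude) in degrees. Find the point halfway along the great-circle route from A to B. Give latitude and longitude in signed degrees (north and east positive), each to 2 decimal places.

Central angle δ = 1.8436 rad. Interpolating on the sphere with fraction f = 0.5:
P = [sin((1−f)δ)·A + sin(fδ)·B] / sin δ = 0.8273·A + 0.8273·B in Cartesian coordinates,
giving P = (0.0213, -0.8068, -0.5904), i.e. latitude -36.19°, longitude -88.48°.

-36.19°, -88.48°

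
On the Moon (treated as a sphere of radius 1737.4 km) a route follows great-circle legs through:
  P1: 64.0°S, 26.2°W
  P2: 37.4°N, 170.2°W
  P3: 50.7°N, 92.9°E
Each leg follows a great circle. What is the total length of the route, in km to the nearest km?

6419 km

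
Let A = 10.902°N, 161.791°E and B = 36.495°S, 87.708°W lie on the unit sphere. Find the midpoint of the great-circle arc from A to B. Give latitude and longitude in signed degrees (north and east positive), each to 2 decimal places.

-21.53°, -151.14°

The central angle between A and B is δ = 1.9703 rad.
With f = 0.5, the slerp weights are sin((1−f)δ)/sin δ = 0.9046 and sin(fδ)/sin δ = 0.9046.
Weighted sum of the unit vectors: (0.9046)·(-0.9328,0.3068,0.1891) + (0.9046)·(0.0322,-0.8033,-0.5948) = (-0.8147, -0.4491, -0.3669).
Converting back: φ = atan2(z, √(x²+y²)) = -21.53°, λ = atan2(y, x) = -151.14°.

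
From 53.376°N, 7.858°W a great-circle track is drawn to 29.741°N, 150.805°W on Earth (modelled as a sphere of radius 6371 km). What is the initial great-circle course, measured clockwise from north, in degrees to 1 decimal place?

328.4°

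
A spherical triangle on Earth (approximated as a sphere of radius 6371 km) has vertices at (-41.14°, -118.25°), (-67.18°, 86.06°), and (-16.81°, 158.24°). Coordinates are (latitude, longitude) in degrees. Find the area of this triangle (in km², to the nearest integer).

Side lengths (central angles): a = 1.1808, b = 1.2956, c = 1.2236 rad; semiperimeter s = 1.8500.
By l'Huilier's theorem, tan(E/4) = √[tan(s/2) tan((s−a)/2) tan((s−b)/2) tan((s−c)/2)], giving spherical excess E = 0.8134 rad.
Area = E·R² = 0.8134 × (6371)² ≈ 33013992 km².

33013992 km²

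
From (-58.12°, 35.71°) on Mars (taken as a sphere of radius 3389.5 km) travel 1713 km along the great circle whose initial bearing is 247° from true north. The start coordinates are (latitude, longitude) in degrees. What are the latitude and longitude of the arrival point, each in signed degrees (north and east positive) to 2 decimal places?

Angular distance δ = d/R = 1713/3389.5 = 0.50538 rad; initial bearing θ = 4.3110 rad.
sin φ₂ = sin φ₁ cos δ + cos φ₁ sin δ cos θ = (-0.8492)(0.8750) + (0.5281)(0.4841)(-0.3907) = -0.8429, so φ₂ = -57.45°.
Δλ = atan2(sin θ sin δ cos φ₁, cos δ − sin φ₁ sin φ₂) = atan2(-0.2354, 0.1592) = -55.922°.
λ₂ = 35.710° − 55.922° = -20.21°.

-57.45°, -20.21°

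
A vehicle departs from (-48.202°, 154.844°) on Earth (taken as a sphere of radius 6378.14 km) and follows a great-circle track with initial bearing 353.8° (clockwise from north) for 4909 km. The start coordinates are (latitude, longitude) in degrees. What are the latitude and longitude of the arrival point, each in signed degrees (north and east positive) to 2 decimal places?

-4.26°, 150.52°

Angular distance δ = d/R = 4909/6378.14 = 0.76966 rad; initial bearing θ = 6.1750 rad.
sin φ₂ = sin φ₁ cos δ + cos φ₁ sin δ cos θ = (-0.7455)(0.7181) + (0.6665)(0.6959)(0.9942) = -0.0743, so φ₂ = -4.26°.
Δλ = atan2(sin θ sin δ cos φ₁, cos δ − sin φ₁ sin φ₂) = atan2(-0.0501, 0.6628) = -4.322°.
λ₂ = 154.844° − 4.322° = 150.52°.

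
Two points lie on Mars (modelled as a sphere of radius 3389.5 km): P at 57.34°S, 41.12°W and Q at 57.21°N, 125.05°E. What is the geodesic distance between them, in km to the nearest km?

Let φ₁ = -1.0008 rad, φ₂ = 0.9985 rad, and Δλ = 2.9002 rad.
cos c = sin φ₁ sin φ₂ + cos φ₁ cos φ₂ cos Δλ = (-0.8419)(0.8407) + (0.5397)(0.5416)(-0.9710) = -0.99152,
so c = arccos(-0.99152) = 3.01131 rad.
Distance = R·c = 3389.5 × 3.0113 ≈ 10207 km.

10207 km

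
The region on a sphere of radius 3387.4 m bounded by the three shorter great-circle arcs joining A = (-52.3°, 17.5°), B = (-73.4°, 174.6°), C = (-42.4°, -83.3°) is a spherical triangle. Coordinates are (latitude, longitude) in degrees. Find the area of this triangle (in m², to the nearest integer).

Side lengths (central angles): a = 0.9248, b = 1.1053, c = 0.9307 rad; semiperimeter s = 1.4804.
By l'Huilier's theorem, tan(E/4) = √[tan(s/2) tan((s−a)/2) tan((s−b)/2) tan((s−c)/2)], giving spherical excess E = 0.4701 rad.
Area = E·R² = 0.4701 × (3387.4)² ≈ 5393941 m².

5393941 m²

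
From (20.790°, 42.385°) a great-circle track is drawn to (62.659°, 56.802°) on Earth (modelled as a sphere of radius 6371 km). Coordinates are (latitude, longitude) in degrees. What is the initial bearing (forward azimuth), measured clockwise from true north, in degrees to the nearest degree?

10°

With φ₁ = 0.3629, φ₂ = 1.0936, Δλ = 0.2516 rad, the forward-azimuth formula gives
θ = atan2( sin Δλ cos φ₂ , cos φ₁ sin φ₂ − sin φ₁ cos φ₂ cos Δλ ) = atan2(0.1144, 0.6726) = 9.65°.
So the initial bearing is 10°.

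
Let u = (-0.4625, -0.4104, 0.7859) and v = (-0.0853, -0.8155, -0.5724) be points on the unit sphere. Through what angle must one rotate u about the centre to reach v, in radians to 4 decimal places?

u·v = -0.0757; |u| = 1.0000, |v| = 1.0000.
cos θ = (u·v)/(|u||v|) = -0.0757, so θ = 1.6466 rad.

1.6466 rad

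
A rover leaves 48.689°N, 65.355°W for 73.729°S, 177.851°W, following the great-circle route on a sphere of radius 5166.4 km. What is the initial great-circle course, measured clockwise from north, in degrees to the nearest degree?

205°

With φ₁ = 0.8498, φ₂ = -1.2868, Δλ = -1.9634 rad, the forward-azimuth formula gives
θ = atan2( sin Δλ cos φ₂ , cos φ₁ sin φ₂ − sin φ₁ cos φ₂ cos Δλ ) = atan2(-0.2589, -0.5532) = -154.92°.
Adding 360° brings this into [0°, 360°): 205°.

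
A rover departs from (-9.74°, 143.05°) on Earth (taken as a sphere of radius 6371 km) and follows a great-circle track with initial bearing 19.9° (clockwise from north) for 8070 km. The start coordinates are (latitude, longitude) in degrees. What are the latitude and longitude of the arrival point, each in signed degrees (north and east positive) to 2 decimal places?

56.46°, 179.05°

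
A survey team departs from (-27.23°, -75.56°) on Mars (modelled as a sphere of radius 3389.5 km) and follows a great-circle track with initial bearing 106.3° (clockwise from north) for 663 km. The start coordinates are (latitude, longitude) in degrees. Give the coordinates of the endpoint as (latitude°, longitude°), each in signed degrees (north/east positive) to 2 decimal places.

-29.82°, -63.14°

Angular distance δ = d/R = 663/3389.5 = 0.19560 rad; initial bearing θ = 1.8553 rad.
sin φ₂ = sin φ₁ cos δ + cos φ₁ sin δ cos θ = (-0.4576)(0.9809) + (0.8892)(0.1944)(-0.2807) = -0.4973, so φ₂ = -29.82°.
Δλ = atan2(sin θ sin δ cos φ₁, cos δ − sin φ₁ sin φ₂) = atan2(0.1659, 0.7534) = 12.417°.
λ₂ = -75.560° + 12.417° = -63.14°.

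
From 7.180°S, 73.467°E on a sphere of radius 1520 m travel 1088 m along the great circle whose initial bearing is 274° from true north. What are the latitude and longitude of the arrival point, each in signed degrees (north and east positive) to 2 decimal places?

-2.80°, 32.52°

Angular distance δ = d/R = 1088/1520 = 0.71579 rad; initial bearing θ = 4.7822 rad.
sin φ₂ = sin φ₁ cos δ + cos φ₁ sin δ cos θ = (-0.1250)(0.7546) + (0.9922)(0.6562)(0.0698) = -0.0489, so φ₂ = -2.80°.
Δλ = atan2(sin θ sin δ cos φ₁, cos δ − sin φ₁ sin φ₂) = atan2(-0.6495, 0.7485) = -40.950°.
λ₂ = 73.467° − 40.950° = 32.52°.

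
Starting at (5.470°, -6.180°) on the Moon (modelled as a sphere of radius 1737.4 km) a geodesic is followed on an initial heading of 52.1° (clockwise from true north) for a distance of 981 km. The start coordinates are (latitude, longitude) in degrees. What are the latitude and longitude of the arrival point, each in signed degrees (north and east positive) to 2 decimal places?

24.06°, 21.36°

Angular distance δ = d/R = 981/1737.4 = 0.56464 rad; initial bearing θ = 0.9093 rad.
sin φ₂ = sin φ₁ cos δ + cos φ₁ sin δ cos θ = (0.0953)(0.8448) + (0.9954)(0.5351)(0.6143) = 0.4077, so φ₂ = 24.06°.
Δλ = atan2(sin θ sin δ cos φ₁, cos δ − sin φ₁ sin φ₂) = atan2(0.4203, 0.8059) = 27.544°.
λ₂ = -6.180° + 27.544° = 21.36°.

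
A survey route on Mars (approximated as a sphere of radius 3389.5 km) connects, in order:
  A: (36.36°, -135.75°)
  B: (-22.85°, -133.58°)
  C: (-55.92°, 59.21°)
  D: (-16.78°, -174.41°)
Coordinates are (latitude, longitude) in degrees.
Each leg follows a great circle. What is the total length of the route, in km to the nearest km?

15042 km

Leg A→B: central angle 1.0340 rad, distance 3504.8 km.
Leg B→C: central angle 1.7538 rad, distance 5944.3 km.
Leg C→D: central angle 1.6500 rad, distance 5592.6 km.
Total: 3504.8 + 5944.3 + 5592.6 ≈ 15042 km.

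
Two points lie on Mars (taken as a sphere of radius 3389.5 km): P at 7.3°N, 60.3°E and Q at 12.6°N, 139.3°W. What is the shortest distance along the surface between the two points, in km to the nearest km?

9001 km

In radians: φ₁ = 0.1274, φ₂ = 0.2199, Δλ = 160.400° = 2.7995 rad.
Haversine: a = sin²(Δφ/2) + cos φ₁ cos φ₂ sin²(Δλ/2) = 0.0021 + (0.9919)(0.9759)(0.9710) = 0.94210.
Central angle c = 2·arcsin(√a) = 2.65557 rad.
Distance = R·c = 3389.5 × 2.6556 ≈ 9001 km.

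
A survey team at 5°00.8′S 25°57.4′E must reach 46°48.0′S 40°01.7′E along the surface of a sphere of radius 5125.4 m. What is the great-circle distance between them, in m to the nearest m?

3893 m

With latitudes φ₁ = -5.013°, φ₂ = -46.800° and longitude difference Δλ = 14.072°:
cos c = sin φ₁ sin φ₂ + cos φ₁ cos φ₂ cos Δλ = (-0.0874)(-0.7290) + (0.9962)(0.6845)(0.9700) = 0.72517,
so c = arccos(0.72517) = 0.75952 rad.
Distance = R·c = 5125.4 × 0.7595 ≈ 3893 m.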